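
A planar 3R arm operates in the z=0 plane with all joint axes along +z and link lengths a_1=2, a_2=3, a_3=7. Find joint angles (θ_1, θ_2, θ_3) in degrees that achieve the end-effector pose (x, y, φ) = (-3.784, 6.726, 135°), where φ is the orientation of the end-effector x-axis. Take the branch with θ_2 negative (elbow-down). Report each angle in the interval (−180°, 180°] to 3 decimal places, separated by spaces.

150.001 -135.005 120.003

wrist centre = target − a_3·(cos φ, sin φ) = (1.1657, 1.7763)
cos θ_2 = (4.5140−2²−3²)/(2·2·3) = -0.7072; θ_2 = -135.0046° (elbow-down)
β = atan2(1.7763,1.1657) = 56.7233°; ψ = atan2(-2.1212,-0.1215) = -93.2781°
θ_1 = β − ψ = 150.0013°
θ_3 = φ − θ_1 − θ_2 = 120.0032° (wrapped to (-180°,180°])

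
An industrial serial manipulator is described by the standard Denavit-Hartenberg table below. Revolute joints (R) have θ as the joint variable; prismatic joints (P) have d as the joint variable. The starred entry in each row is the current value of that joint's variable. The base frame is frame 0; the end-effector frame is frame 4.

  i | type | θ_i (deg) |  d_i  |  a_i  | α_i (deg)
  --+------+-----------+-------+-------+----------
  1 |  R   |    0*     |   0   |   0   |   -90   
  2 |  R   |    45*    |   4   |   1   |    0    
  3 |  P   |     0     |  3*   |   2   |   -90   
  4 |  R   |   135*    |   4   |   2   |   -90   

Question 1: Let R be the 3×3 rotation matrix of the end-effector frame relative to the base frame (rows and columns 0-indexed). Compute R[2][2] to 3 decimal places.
0.500

End-effector z-axis (col 2 of R) = (-0.5000,0.7071,0.5000)
R[2][2] = 0.5000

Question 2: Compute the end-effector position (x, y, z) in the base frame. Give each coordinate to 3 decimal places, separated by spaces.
-1.707 5.586 -3.950

after link 1: o_1 = (0.0000, 0.0000, 0.0000)
after link 2: o_2 = (0.7071, 4.0000, -0.7071)
after link 3: o_3 = (2.1213, 7.0000, -2.1213)
after link 4: o_4 = (-1.7071, 5.5858, -3.9497)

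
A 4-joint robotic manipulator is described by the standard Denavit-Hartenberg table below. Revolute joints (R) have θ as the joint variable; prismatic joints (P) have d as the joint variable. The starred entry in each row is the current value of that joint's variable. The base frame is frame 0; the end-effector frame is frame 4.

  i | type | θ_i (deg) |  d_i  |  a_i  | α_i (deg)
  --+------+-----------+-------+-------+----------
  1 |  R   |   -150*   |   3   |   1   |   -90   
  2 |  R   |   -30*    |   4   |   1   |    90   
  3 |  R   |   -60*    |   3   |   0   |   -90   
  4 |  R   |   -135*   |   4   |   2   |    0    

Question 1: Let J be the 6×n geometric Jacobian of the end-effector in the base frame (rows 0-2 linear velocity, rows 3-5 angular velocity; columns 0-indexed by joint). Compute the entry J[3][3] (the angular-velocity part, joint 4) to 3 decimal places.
axis z_3 = (-0.3995,-0.8080,0.4330); lever o_n−o_3 = (0.1570,-3.6330,2.6032)
cross product → J_v[:, 3] = (-0.5303,1.1080,1.5783)
J_ω[:, 3] = z_3
entry J[3][3] = -0.3995

-0.400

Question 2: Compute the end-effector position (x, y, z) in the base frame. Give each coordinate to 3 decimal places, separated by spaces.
1.840 -7.280 8.701

after link 1: o_1 = (-0.8660, -0.5000, 3.0000)
after link 2: o_2 = (0.3840, -4.3971, 3.5000)
after link 3: o_3 = (1.6830, -3.6471, 6.0981)
after link 4: o_4 = (1.8400, -7.2801, 8.7013)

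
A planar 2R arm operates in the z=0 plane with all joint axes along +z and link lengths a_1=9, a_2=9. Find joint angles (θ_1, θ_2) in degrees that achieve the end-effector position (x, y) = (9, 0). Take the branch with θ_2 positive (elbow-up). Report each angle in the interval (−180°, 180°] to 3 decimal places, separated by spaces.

-60.000 120.000

cos θ_2 = (81.0000−9²−9²)/(2·9·9) = -0.5000; θ_2 = 120.0000° (elbow-up)
β = atan2(0.0000,9.0000) = 0.0000°; ψ = atan2(7.7942,4.5000) = 60.0000°
θ_1 = β − ψ = -60.0000°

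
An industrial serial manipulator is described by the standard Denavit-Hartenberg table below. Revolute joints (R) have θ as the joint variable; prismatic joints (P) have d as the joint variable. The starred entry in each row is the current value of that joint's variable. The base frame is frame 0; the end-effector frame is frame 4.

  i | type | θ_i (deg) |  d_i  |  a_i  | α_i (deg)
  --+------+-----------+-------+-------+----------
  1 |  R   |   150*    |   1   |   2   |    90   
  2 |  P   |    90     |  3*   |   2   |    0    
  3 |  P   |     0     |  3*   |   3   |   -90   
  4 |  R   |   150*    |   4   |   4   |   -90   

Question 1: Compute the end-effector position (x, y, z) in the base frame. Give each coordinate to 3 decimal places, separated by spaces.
after link 1: o_1 = (-1.7321, 1.0000, 1.0000)
after link 2: o_2 = (-0.2321, 3.5981, 3.0000)
after link 3: o_3 = (1.2679, 6.1962, 6.0000)
after link 4: o_4 = (3.7321, 2.4641, 2.5359)

3.732 2.464 2.536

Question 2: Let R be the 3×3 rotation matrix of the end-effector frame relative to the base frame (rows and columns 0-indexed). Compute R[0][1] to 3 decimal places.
End-effector y-axis (col 1 of R) = (-0.8660,0.5000,-0.0000)
R[0][1] = -0.8660

-0.866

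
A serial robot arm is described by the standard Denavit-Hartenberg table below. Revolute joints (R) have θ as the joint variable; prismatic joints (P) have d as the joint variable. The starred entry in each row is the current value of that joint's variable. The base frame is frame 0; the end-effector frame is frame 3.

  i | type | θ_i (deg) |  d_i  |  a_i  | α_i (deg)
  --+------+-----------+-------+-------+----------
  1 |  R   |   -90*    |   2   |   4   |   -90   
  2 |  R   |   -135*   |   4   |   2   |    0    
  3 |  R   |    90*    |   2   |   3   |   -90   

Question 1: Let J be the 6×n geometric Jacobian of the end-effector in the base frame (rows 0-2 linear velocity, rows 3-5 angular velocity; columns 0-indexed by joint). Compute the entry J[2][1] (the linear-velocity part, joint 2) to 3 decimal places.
-0.707

axis z_1 = (1.0000,0.0000,0.0000); lever o_n−o_1 = (6.0000,-0.7071,3.5355)
cross product → J_v[:, 1] = (0.0000,-3.5355,-0.7071)
J_ω[:, 1] = z_1
entry J[2][1] = -0.7071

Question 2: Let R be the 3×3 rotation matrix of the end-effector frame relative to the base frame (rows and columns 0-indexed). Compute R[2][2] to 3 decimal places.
-0.707

End-effector z-axis (col 2 of R) = (0.0000,-0.7071,-0.7071)
R[2][2] = -0.7071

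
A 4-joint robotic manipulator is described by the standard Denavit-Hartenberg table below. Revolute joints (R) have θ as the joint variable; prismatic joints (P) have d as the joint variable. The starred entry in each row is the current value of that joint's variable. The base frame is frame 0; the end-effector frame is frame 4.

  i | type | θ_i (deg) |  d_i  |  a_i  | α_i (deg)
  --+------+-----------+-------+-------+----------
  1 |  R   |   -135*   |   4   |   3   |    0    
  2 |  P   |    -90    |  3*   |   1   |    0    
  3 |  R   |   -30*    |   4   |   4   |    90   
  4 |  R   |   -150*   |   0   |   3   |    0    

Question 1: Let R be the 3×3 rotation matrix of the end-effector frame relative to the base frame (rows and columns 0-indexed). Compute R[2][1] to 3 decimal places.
End-effector y-axis (col 1 of R) = (-0.1294,0.4830,-0.8660)
R[2][1] = -0.8660

-0.866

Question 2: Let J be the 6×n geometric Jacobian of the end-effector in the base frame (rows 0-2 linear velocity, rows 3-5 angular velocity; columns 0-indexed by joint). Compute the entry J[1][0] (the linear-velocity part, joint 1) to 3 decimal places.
axis z_0 = ẑ; lever o_n−o_0 = (-3.1913,-0.0601,9.5000)
cross product → J_v[:, 0] = (0.0601,-3.1913,0.0000)
J_ω[:, 0] = z_0
entry J[1][0] = -3.1913

-3.191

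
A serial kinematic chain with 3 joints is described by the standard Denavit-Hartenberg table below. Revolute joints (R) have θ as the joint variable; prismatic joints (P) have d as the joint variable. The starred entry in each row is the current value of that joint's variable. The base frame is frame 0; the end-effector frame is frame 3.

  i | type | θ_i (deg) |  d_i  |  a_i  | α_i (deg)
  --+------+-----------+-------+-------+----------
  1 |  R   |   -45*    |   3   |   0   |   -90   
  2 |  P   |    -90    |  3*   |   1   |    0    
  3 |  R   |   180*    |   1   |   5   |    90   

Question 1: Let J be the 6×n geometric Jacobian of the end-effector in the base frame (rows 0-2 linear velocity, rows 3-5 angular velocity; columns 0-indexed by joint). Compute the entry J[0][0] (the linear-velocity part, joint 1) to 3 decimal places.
axis z_0 = ẑ; lever o_n−o_0 = (2.8284,2.8284,-1.0000)
cross product → J_v[:, 0] = (-2.8284,2.8284,0.0000)
J_ω[:, 0] = z_0
entry J[0][0] = -2.8284

-2.828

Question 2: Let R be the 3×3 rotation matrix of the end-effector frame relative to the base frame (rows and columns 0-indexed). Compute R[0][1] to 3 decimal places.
0.707

End-effector y-axis (col 1 of R) = (0.7071,0.7071,0.0000)
R[0][1] = 0.7071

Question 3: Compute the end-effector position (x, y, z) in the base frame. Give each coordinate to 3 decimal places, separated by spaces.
after link 1: o_1 = (0.0000, 0.0000, 3.0000)
after link 2: o_2 = (2.1213, 2.1213, 4.0000)
after link 3: o_3 = (2.8284, 2.8284, -1.0000)

2.828 2.828 -1.000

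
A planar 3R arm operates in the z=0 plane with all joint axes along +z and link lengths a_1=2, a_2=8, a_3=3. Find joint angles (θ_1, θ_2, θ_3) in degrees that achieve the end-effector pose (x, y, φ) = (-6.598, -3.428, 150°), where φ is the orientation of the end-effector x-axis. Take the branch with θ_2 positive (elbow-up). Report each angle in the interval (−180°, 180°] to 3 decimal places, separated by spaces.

wrist centre = target − a_3·(cos φ, sin φ) = (-3.9999, -4.9280)
cos θ_2 = (40.2846−2²−8²)/(2·2·8) = -0.8661; θ_2 = 150.0094° (elbow-up)
β = atan2(-4.9280,-3.9999) = -129.0653°; ψ = atan2(3.9989,-4.9289) = 140.9470°
θ_1 = β − ψ = -270.0123°
θ_3 = φ − θ_1 − θ_2 = -89.9971° (wrapped to (-180°,180°])

89.988 150.009 -89.997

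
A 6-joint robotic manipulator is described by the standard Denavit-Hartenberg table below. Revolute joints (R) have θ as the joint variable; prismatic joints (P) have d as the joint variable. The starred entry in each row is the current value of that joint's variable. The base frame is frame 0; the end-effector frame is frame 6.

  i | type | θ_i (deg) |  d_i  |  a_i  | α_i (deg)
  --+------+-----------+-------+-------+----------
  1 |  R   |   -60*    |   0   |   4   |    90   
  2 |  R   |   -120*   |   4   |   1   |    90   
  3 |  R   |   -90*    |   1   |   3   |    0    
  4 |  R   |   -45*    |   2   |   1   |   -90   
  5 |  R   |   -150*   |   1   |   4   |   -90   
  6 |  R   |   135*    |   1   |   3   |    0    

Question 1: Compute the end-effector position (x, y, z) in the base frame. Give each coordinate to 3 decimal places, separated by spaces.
after link 1: o_1 = (2.0000, -3.4641, 0.0000)
after link 2: o_2 = (-1.7141, -5.0311, -0.8660)
after link 3: o_3 = (0.4510, -2.7811, -0.3660)
after link 4: o_4 = (0.3741, -1.2337, 1.2463)
after link 5: o_5 = (-2.7900, 0.7619, -0.4873)
after link 6: o_6 = (-1.7855, -0.6729, 2.1456)

-1.785 -0.673 2.146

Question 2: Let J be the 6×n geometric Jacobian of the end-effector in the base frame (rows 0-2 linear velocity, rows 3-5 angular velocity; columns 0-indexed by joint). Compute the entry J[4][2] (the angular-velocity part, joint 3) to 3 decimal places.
axis z_2 = (-0.4330,0.7500,0.5000); lever o_n−o_2 = (-0.0714,4.3582,3.0116)
cross product → J_v[:, 2] = (0.0796,1.2684,-1.8336)
J_ω[:, 2] = z_2
entry J[4][2] = 0.7500

0.750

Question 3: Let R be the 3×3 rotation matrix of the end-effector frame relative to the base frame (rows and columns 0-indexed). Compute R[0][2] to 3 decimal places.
End-effector z-axis (col 2 of R) = (0.0196,0.6732,0.7392)
R[0][2] = 0.0196

0.020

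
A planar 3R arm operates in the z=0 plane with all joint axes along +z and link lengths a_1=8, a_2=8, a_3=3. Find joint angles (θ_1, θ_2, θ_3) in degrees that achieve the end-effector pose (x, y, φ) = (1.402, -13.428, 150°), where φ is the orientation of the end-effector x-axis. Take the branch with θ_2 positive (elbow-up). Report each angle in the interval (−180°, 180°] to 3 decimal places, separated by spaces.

wrist centre = target − a_3·(cos φ, sin φ) = (4.0001, -14.9280)
cos θ_2 = (238.8458−8²−8²)/(2·8·8) = 0.8660; θ_2 = 30.0049° (elbow-up)
β = atan2(-14.9280,4.0001) = -74.9995°; ψ = atan2(4.0006,14.9279) = 15.0024°
θ_1 = β − ψ = -90.0020°
θ_3 = φ − θ_1 − θ_2 = -150.0029° (wrapped to (-180°,180°])

-90.002 30.005 -150.003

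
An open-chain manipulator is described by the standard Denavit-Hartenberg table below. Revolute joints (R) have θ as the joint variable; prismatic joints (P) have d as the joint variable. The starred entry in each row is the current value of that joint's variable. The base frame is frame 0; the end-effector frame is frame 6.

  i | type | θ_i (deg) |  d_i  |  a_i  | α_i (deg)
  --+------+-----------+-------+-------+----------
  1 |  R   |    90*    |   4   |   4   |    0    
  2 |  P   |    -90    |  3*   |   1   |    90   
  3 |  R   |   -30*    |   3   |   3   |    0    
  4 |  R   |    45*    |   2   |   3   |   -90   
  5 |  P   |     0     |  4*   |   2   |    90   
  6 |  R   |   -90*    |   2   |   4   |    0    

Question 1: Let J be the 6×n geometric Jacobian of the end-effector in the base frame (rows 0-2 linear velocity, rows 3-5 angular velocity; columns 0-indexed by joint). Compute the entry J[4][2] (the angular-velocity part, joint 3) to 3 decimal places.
-1.000

axis z_2 = (0.0000,-1.0000,0.0000); lever o_n−o_2 = (7.4277,-7.0000,-0.2059)
cross product → J_v[:, 2] = (0.2059,0.0000,7.4277)
J_ω[:, 2] = z_2
entry J[4][2] = -1.0000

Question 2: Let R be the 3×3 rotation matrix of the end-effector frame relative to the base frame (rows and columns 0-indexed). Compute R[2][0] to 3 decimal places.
-0.966

End-effector x-axis (col 0 of R) = (0.2588,-0.0000,-0.9659)
R[2][0] = -0.9659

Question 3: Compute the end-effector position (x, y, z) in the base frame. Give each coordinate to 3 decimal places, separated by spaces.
8.428 -3.000 6.794

after link 1: o_1 = (0.0000, 4.0000, 4.0000)
after link 2: o_2 = (1.0000, 4.0000, 7.0000)
after link 3: o_3 = (3.5981, 1.0000, 5.5000)
after link 4: o_4 = (6.4959, -1.0000, 6.2765)
after link 5: o_5 = (7.3924, -1.0000, 10.6578)
after link 6: o_6 = (8.4277, -3.0000, 6.7941)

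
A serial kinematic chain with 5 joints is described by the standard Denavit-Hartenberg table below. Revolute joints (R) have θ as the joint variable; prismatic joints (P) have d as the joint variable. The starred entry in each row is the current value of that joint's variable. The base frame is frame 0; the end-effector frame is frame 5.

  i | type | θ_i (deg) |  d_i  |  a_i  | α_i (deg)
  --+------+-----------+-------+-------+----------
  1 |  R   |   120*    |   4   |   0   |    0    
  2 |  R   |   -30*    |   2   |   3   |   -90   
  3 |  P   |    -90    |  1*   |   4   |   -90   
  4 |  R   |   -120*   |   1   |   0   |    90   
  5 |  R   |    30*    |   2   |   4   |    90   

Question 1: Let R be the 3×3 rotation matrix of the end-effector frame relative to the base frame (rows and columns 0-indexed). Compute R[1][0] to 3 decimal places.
0.500

End-effector x-axis (col 0 of R) = (-0.7500,0.5000,-0.4330)
R[1][0] = 0.5000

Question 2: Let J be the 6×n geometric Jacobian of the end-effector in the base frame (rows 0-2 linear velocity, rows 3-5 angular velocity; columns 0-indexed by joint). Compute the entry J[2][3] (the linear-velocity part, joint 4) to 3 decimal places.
2.000

axis z_3 = (0.0000,1.0000,-0.0000); lever o_n−o_3 = (-2.0000,3.0000,-3.4641)
cross product → J_v[:, 3] = (-3.4641,0.0000,2.0000)
J_ω[:, 3] = z_3
entry J[2][3] = 2.0000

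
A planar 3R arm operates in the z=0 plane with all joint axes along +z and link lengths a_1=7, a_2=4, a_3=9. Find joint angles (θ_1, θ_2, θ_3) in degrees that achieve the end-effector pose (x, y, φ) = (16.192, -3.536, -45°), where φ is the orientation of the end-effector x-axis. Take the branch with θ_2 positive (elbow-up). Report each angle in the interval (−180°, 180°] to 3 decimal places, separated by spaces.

wrist centre = target − a_3·(cos φ, sin φ) = (9.8280, 2.8280)
cos θ_2 = (104.5877−7²−4²)/(2·7·4) = 0.7069; θ_2 = 45.0149° (elbow-up)
β = atan2(2.8280,9.8280) = 16.0529°; ψ = atan2(2.8292,9.8277) = 16.0599°
θ_1 = β − ψ = -0.0070°
θ_3 = φ − θ_1 − θ_2 = -90.0079° (wrapped to (-180°,180°])

-0.007 45.015 -90.008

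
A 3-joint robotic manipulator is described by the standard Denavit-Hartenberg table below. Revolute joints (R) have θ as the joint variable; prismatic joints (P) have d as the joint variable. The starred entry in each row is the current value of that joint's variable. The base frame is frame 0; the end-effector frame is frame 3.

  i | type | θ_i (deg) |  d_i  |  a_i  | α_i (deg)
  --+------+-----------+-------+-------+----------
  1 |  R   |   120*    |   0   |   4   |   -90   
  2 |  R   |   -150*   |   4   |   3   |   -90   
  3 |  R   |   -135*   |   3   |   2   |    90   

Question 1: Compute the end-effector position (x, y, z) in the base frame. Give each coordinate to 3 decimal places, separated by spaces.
after link 1: o_1 = (-2.0000, 3.4641, 0.0000)
after link 2: o_2 = (-4.1651, -0.7859, 1.5000)
after link 3: o_3 = (-6.7522, 0.8667, 3.3910)

-6.752 0.867 3.391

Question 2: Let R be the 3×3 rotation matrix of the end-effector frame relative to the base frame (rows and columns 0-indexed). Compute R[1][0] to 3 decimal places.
0.177

End-effector x-axis (col 0 of R) = (-0.9186,0.1768,-0.3536)
R[1][0] = 0.1768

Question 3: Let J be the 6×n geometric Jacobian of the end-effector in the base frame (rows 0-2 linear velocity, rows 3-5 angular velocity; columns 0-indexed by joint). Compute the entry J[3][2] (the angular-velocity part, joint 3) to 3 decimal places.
-0.250

axis z_2 = (-0.2500,0.4330,0.8660); lever o_n−o_2 = (-2.5871,1.6526,1.8910)
cross product → J_v[:, 2] = (-0.6124,-1.7678,0.7071)
J_ω[:, 2] = z_2
entry J[3][2] = -0.2500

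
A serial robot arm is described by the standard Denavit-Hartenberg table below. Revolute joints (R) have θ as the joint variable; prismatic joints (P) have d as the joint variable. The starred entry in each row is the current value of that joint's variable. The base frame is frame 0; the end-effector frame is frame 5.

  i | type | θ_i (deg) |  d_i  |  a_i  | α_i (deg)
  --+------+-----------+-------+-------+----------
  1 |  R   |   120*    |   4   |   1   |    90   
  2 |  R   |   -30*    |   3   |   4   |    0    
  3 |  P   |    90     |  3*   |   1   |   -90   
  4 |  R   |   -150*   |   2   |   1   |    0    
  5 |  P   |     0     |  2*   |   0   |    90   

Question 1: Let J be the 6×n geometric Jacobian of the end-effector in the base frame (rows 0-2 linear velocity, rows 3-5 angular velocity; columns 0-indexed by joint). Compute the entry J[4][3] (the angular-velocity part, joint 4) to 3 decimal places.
-0.750

axis z_3 = (0.4330,-0.7500,0.5000); lever o_n−o_3 = (2.3816,-3.1250,1.2500)
cross product → J_v[:, 3] = (0.6250,0.6495,0.4330)
J_ω[:, 3] = z_3
entry J[4][3] = -0.7500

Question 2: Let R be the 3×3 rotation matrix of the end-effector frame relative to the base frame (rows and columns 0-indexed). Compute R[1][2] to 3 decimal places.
-0.650

End-effector z-axis (col 2 of R) = (-0.6250,-0.6495,-0.4330)
R[1][2] = -0.6495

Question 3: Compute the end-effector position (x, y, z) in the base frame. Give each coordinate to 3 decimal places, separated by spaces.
after link 1: o_1 = (-0.5000, 0.8660, 4.0000)
after link 2: o_2 = (0.3660, 5.3660, 2.0000)
after link 3: o_3 = (2.7141, 7.2990, 2.8660)
after link 4: o_4 = (4.2296, 5.6740, 3.1160)
after link 5: o_5 = (5.0957, 4.1740, 4.1160)

5.096 4.174 4.116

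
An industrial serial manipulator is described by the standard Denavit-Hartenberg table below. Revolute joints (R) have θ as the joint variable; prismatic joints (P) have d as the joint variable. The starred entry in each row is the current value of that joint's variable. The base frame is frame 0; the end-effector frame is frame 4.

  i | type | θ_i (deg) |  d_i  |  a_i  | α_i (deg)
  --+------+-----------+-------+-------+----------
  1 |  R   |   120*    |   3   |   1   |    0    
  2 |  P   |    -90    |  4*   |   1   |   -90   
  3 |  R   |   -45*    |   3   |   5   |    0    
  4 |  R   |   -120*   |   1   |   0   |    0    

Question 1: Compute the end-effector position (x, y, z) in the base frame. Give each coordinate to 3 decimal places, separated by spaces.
after link 1: o_1 = (-0.5000, 0.8660, 3.0000)
after link 2: o_2 = (0.3660, 1.3660, 7.0000)
after link 3: o_3 = (1.9279, 5.7319, 10.5355)
after link 4: o_4 = (1.4279, 6.5979, 10.5355)

1.428 6.598 10.536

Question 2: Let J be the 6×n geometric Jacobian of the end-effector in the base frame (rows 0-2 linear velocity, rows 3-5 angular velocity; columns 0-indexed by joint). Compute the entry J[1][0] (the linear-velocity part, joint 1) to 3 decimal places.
1.428

axis z_0 = ẑ; lever o_n−o_0 = (1.4279,6.5979,10.5355)
cross product → J_v[:, 0] = (-6.5979,1.4279,0.0000)
J_ω[:, 0] = z_0
entry J[1][0] = 1.4279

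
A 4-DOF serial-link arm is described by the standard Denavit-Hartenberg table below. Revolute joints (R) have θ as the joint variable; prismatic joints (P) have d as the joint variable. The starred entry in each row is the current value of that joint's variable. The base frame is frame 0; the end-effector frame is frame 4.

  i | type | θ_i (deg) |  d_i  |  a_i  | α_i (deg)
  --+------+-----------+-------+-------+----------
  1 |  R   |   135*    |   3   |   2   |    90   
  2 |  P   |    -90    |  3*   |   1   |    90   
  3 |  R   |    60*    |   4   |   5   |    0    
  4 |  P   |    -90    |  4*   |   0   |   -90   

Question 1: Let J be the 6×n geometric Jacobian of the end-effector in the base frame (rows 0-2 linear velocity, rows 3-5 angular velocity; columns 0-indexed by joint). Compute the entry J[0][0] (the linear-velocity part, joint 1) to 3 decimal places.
axis z_0 = ẑ; lever o_n−o_0 = (9.4258,0.9405,-0.5000)
cross product → J_v[:, 0] = (-0.9405,9.4258,0.0000)
J_ω[:, 0] = z_0
entry J[0][0] = -0.9405

-0.941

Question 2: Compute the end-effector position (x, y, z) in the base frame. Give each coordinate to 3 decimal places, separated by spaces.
after link 1: o_1 = (-1.4142, 1.4142, 3.0000)
after link 2: o_2 = (0.7071, 3.5355, 2.0000)
after link 3: o_3 = (6.5974, 3.7690, -0.5000)
after link 4: o_4 = (9.4258, 0.9405, -0.5000)

9.426 0.941 -0.500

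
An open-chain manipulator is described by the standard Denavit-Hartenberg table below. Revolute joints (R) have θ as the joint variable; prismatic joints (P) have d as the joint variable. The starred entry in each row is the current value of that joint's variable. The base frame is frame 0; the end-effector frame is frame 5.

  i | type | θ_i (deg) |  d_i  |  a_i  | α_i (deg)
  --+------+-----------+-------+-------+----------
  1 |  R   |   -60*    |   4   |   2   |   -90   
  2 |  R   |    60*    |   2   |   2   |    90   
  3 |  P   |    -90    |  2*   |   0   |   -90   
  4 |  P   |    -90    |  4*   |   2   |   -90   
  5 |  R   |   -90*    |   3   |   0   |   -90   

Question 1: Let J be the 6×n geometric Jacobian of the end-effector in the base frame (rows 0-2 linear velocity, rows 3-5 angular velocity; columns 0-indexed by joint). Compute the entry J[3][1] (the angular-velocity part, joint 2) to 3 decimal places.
axis z_1 = (0.8660,0.5000,0.0000); lever o_n−o_1 = (2.3660,-6.0981,-3.1962)
cross product → J_v[:, 1] = (-1.5981,2.7679,-6.4641)
J_ω[:, 1] = z_1
entry J[3][1] = 0.8660

0.866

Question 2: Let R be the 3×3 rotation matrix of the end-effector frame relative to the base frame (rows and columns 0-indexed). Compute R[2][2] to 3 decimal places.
End-effector z-axis (col 2 of R) = (0.4330,-0.7500,0.5000)
R[2][2] = 0.5000

0.500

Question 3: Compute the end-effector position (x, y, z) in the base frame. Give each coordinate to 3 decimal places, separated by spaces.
3.366 -7.830 0.804

after link 1: o_1 = (1.0000, -1.7321, 4.0000)
after link 2: o_2 = (3.2321, -1.5981, 2.2679)
after link 3: o_3 = (4.0981, -3.0981, 3.2679)
after link 4: o_4 = (5.9641, -6.3301, 0.8038)
after link 5: o_5 = (3.3660, -7.8301, 0.8038)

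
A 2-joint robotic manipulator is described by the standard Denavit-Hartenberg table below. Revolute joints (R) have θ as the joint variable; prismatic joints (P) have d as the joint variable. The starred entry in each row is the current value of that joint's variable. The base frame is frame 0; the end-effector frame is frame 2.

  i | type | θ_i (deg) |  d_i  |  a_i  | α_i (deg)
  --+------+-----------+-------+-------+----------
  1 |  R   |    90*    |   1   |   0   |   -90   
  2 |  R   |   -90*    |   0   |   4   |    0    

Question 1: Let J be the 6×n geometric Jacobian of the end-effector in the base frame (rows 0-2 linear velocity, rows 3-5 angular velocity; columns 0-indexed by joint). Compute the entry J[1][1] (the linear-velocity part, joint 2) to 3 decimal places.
4.000

axis z_1 = (-1.0000,0.0000,0.0000); lever o_n−o_1 = (0.0000,0.0000,4.0000)
cross product → J_v[:, 1] = (0.0000,4.0000,-0.0000)
J_ω[:, 1] = z_1
entry J[1][1] = 4.0000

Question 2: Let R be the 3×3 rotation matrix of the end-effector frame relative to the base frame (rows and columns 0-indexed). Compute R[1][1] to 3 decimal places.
End-effector y-axis (col 1 of R) = (0.0000,1.0000,-0.0000)
R[1][1] = 1.0000

1.000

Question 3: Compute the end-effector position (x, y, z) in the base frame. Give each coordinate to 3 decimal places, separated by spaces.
0.000 0.000 5.000

after link 1: o_1 = (0.0000, 0.0000, 1.0000)
after link 2: o_2 = (0.0000, 0.0000, 5.0000)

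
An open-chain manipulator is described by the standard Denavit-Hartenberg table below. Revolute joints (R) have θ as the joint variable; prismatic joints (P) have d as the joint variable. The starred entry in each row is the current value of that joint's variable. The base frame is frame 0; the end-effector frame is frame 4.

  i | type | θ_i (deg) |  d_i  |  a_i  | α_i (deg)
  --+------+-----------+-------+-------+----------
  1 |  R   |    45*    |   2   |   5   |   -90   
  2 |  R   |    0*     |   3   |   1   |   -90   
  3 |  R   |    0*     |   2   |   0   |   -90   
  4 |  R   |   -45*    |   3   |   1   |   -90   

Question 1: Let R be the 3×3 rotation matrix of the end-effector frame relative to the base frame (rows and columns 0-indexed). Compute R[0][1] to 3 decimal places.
-0.707

End-effector y-axis (col 1 of R) = (-0.7071,0.7071,0.0000)
R[0][1] = -0.7071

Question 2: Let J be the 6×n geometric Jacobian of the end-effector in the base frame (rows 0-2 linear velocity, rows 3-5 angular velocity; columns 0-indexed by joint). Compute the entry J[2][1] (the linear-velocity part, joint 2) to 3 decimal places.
-1.707

axis z_1 = (-0.7071,0.7071,0.0000); lever o_n−o_1 = (1.2071,1.2071,-2.7071)
cross product → J_v[:, 1] = (-1.9142,-1.9142,-1.7071)
J_ω[:, 1] = z_1
entry J[2][1] = -1.7071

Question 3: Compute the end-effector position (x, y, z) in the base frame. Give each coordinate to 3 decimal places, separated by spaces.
4.743 4.743 -0.707

after link 1: o_1 = (3.5355, 3.5355, 2.0000)
after link 2: o_2 = (2.1213, 6.3640, 2.0000)
after link 3: o_3 = (2.1213, 6.3640, 0.0000)
after link 4: o_4 = (4.7426, 4.7426, -0.7071)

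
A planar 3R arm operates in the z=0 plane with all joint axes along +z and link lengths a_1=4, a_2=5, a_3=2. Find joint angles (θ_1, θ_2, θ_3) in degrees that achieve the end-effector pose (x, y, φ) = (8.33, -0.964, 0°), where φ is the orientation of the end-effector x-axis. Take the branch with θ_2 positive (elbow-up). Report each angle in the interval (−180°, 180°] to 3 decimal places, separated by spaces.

wrist centre = target − a_3·(cos φ, sin φ) = (6.3300, -0.9640)
cos θ_2 = (40.9982−4²−5²)/(2·4·5) = -0.0000; θ_2 = 90.0026° (elbow-up)
β = atan2(-0.9640,6.3300) = -8.6591°; ψ = atan2(5.0000,3.9998) = 51.3418°
θ_1 = β − ψ = -60.0008°
θ_3 = φ − θ_1 − θ_2 = -30.0017° (wrapped to (-180°,180°])

-60.001 90.003 -30.002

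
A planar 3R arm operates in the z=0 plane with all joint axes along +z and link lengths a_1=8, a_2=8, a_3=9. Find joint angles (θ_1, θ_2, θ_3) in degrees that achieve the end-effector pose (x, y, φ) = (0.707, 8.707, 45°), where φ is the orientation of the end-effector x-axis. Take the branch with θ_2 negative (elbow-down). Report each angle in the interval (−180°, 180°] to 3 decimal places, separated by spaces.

-134.999 -135.000 -45.002

wrist centre = target − a_3·(cos φ, sin φ) = (-5.6570, 2.3430)
cos θ_2 = (37.4910−8²−8²)/(2·8·8) = -0.7071; θ_2 = -134.9996° (elbow-down)
β = atan2(2.3430,-5.6570) = 157.5013°; ψ = atan2(-5.6569,2.3432) = -67.4998°
θ_1 = β − ψ = 225.0011°
θ_3 = φ − θ_1 − θ_2 = -45.0015° (wrapped to (-180°,180°])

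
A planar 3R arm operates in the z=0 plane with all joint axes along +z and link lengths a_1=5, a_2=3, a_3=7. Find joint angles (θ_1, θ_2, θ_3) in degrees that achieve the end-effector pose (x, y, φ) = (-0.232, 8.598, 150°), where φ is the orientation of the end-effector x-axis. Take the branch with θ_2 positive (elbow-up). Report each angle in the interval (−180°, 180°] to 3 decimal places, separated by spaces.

29.999 30.001 90.000

wrist centre = target − a_3·(cos φ, sin φ) = (5.8302, 5.0980)
cos θ_2 = (59.9806−5²−3²)/(2·5·3) = 0.8660; θ_2 = 30.0007° (elbow-up)
β = atan2(5.0980,5.8302) = 41.1670°; ψ = atan2(1.5000,7.5981) = 11.1679°
θ_1 = β − ψ = 29.9991°
θ_3 = φ − θ_1 − θ_2 = 90.0002° (wrapped to (-180°,180°])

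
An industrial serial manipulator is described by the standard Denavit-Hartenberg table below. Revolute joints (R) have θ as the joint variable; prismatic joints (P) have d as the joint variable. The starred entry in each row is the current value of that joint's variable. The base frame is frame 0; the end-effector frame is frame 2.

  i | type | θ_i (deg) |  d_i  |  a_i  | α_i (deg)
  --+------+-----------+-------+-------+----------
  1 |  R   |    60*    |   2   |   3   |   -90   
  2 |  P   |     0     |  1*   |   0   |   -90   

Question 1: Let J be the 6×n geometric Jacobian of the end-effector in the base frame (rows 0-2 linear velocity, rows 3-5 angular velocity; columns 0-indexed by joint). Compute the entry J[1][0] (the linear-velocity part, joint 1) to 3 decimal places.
axis z_0 = ẑ; lever o_n−o_0 = (0.6340,3.0981,2.0000)
cross product → J_v[:, 0] = (-3.0981,0.6340,0.0000)
J_ω[:, 0] = z_0
entry J[1][0] = 0.6340

0.634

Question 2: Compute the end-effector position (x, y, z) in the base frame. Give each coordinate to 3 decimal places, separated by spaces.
0.634 3.098 2.000

after link 1: o_1 = (1.5000, 2.5981, 2.0000)
after link 2: o_2 = (0.6340, 3.0981, 2.0000)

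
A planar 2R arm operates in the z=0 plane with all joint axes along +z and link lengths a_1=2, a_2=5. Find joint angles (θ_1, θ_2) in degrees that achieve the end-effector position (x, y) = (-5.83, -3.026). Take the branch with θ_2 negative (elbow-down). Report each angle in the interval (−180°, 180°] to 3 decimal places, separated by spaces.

-120.013 -44.986

cos θ_2 = (43.1456−2²−5²)/(2·2·5) = 0.7073; θ_2 = -44.9861° (elbow-down)
β = atan2(-3.0260,-5.8300) = -152.5689°; ψ = atan2(-3.5347,5.5364) = -32.5559°
θ_1 = β − ψ = -120.0130°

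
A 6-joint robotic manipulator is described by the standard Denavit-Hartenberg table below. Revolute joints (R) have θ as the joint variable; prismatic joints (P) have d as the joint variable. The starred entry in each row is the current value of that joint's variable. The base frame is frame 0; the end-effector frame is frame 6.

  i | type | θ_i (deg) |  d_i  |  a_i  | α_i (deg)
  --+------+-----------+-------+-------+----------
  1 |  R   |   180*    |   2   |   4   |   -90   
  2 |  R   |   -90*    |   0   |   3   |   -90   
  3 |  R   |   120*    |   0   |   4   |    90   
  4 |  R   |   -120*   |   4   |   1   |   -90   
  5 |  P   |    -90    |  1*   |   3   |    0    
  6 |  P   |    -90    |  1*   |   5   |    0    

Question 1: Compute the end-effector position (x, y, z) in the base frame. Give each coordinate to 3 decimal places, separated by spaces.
-6.464 10.196 7.196

after link 1: o_1 = (-4.0000, 0.0000, 2.0000)
after link 2: o_2 = (-4.0000, 0.0000, 5.0000)
after link 3: o_3 = (-4.0000, 3.4641, 3.0000)
after link 4: o_4 = (-3.1340, 5.0311, 6.7141)
after link 5: o_5 = (-2.6340, 7.2811, 8.8792)
after link 6: o_6 = (-6.4641, 10.1962, 7.1962)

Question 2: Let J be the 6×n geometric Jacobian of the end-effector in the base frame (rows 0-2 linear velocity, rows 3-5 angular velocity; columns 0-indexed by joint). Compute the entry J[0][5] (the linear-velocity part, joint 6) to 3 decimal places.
prismatic axis z_5 = (0.5000,0.7500,-0.4330)
J_v[:, 5] = z_5; J_ω[:, 5] = (0,0,0)
entry J[0][5] = 0.5000

0.500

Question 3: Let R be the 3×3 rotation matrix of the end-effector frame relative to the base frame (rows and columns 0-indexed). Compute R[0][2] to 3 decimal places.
End-effector z-axis (col 2 of R) = (0.5000,0.7500,-0.4330)
R[0][2] = 0.5000

0.500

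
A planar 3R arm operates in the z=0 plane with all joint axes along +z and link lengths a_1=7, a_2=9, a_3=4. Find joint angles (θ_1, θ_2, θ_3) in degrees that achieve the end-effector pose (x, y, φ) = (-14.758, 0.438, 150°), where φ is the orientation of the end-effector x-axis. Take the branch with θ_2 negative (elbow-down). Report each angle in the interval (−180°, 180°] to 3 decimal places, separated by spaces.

wrist centre = target − a_3·(cos φ, sin φ) = (-11.2939, -1.5620)
cos θ_2 = (129.9920−7²−9²)/(2·7·9) = -0.0001; θ_2 = -90.0036° (elbow-down)
β = atan2(-1.5620,-11.2939) = -172.1257°; ψ = atan2(-9.0000,6.9994) = -52.1273°
θ_1 = β − ψ = -119.9984°
θ_3 = φ − θ_1 − θ_2 = 0.0020° (wrapped to (-180°,180°])

-119.998 -90.004 0.002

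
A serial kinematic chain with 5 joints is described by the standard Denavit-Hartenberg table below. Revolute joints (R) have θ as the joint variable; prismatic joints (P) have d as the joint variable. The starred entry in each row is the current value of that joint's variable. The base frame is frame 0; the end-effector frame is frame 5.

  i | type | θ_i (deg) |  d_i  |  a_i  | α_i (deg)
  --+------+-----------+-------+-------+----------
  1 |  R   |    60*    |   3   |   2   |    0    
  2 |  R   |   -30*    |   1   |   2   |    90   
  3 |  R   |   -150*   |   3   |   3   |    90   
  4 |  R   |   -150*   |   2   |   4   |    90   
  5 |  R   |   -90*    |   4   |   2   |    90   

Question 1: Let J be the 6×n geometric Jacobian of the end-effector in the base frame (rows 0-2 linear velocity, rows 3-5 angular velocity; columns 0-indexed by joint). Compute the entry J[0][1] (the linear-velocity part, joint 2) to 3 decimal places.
1.799

axis z_1 = (0.0000,0.0000,1.0000); lever o_n−o_1 = (5.8122,-1.7990,2.2321)
cross product → J_v[:, 1] = (1.7990,5.8122,-0.0000)
J_ω[:, 1] = z_1
entry J[0][1] = 1.7990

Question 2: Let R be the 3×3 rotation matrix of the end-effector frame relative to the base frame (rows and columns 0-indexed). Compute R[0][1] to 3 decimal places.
End-effector y-axis (col 1 of R) = (0.8080,-0.5335,0.2500)
R[0][1] = 0.8080

0.808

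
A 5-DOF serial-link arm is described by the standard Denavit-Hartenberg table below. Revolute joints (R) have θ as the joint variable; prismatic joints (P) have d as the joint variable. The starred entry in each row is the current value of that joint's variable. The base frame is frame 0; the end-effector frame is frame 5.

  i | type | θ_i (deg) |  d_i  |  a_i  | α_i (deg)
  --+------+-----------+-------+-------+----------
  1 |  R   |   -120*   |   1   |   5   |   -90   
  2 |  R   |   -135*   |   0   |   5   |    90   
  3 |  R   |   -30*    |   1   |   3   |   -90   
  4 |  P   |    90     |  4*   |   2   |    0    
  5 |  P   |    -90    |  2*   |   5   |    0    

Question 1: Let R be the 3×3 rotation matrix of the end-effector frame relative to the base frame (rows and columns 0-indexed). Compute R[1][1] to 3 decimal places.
-0.612

End-effector y-axis (col 1 of R) = (-0.3536,-0.6124,0.7071)
R[1][1] = -0.6124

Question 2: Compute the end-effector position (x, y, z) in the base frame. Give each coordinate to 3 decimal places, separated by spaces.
after link 1: o_1 = (-2.5000, -4.3301, 1.0000)
after link 2: o_2 = (-0.7322, -1.2683, 4.5355)
after link 3: o_3 = (-0.7592, 1.6851, 5.6655)
after link 4: o_4 = (2.2408, -0.0470, 8.4940)
after link 5: o_5 = (3.4603, 3.6010, 12.2629)

3.460 3.601 12.263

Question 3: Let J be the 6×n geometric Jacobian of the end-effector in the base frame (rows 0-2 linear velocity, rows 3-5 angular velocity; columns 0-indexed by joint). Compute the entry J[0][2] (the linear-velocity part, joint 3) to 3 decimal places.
8.175

axis z_2 = (0.3536,0.6124,-0.7071); lever o_n−o_2 = (4.1925,4.8693,7.7274)
cross product → J_v[:, 2] = (8.1752,-5.6966,-0.8458)
J_ω[:, 2] = z_2
entry J[0][2] = 8.1752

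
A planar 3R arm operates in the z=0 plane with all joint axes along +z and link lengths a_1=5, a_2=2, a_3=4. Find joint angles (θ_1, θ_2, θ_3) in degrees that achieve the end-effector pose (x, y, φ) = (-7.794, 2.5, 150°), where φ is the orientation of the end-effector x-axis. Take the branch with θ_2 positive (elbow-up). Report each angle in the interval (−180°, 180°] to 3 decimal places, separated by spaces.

150.000 120.007 -120.007

wrist centre = target − a_3·(cos φ, sin φ) = (-4.3299, 0.5000)
cos θ_2 = (18.9980−5²−2²)/(2·5·2) = -0.5001; θ_2 = 120.0065° (elbow-up)
β = atan2(0.5000,-4.3299) = 173.4129°; ψ = atan2(1.7319,3.9998) = 23.4129°
θ_1 = β − ψ = 150.0000°
θ_3 = φ − θ_1 − θ_2 = -120.0066° (wrapped to (-180°,180°])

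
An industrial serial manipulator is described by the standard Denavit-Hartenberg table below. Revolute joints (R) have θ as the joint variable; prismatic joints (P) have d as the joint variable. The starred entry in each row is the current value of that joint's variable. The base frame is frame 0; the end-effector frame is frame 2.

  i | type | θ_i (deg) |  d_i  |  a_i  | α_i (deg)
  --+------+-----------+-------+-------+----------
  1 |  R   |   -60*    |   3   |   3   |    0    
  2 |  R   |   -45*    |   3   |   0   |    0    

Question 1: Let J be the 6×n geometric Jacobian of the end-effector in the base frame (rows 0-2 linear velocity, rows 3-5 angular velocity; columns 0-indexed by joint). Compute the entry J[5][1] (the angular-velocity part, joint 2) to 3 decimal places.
axis z_1 = (0.0000,0.0000,1.0000); lever o_n−o_1 = (0.0000,0.0000,3.0000)
cross product → J_v[:, 1] = (0.0000,0.0000,0.0000)
J_ω[:, 1] = z_1
entry J[5][1] = 1.0000

1.000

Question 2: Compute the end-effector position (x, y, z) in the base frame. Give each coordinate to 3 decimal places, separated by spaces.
1.500 -2.598 6.000

after link 1: o_1 = (1.5000, -2.5981, 3.0000)
after link 2: o_2 = (1.5000, -2.5981, 6.0000)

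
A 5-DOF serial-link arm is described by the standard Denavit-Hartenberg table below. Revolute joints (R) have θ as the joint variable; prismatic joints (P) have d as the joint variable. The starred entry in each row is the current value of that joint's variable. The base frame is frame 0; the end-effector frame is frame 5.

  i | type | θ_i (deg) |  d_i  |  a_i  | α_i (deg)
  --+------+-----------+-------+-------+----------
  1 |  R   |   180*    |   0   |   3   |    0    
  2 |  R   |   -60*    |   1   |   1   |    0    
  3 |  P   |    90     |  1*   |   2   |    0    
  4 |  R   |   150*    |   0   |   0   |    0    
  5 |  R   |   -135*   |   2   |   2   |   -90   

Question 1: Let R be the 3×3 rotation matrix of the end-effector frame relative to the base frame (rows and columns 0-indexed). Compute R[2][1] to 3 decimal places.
-1.000

End-effector y-axis (col 1 of R) = (0.0000,-0.0000,-1.0000)
R[2][1] = -1.0000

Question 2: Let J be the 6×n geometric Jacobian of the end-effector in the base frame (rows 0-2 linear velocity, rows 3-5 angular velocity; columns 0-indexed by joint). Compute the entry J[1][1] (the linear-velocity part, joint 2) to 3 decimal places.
axis z_1 = (0.0000,0.0000,1.0000); lever o_n−o_1 = (-3.6463,-1.5482,4.0000)
cross product → J_v[:, 1] = (1.5482,-3.6463,0.0000)
J_ω[:, 1] = z_1
entry J[1][1] = -3.6463

-3.646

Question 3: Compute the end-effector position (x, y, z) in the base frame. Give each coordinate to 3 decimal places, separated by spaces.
-6.646 -1.548 4.000

after link 1: o_1 = (-3.0000, 0.0000, 0.0000)
after link 2: o_2 = (-3.5000, 0.8660, 1.0000)
after link 3: o_3 = (-5.2321, -0.1340, 2.0000)
after link 4: o_4 = (-5.2321, -0.1340, 2.0000)
after link 5: o_5 = (-6.6463, -1.5482, 4.0000)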